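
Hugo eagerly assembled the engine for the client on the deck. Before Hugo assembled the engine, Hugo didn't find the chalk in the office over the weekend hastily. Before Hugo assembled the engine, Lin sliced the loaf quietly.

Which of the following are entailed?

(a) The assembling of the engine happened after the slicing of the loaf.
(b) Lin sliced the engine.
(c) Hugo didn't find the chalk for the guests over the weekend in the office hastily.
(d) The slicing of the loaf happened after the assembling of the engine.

(a), (c)

(a) Entailed — the narrative places the slicing before the assembling.
(b) Not entailed — Lin sliced the loaf, not the engine; the engine belongs to the assembling event.
(c) Entailed — under negation, adding a further restriction is entailed: if no such finding event occurred, none occurred for the guests either.
(d) Not entailed — the narrative places the slicing before the assembling, not after.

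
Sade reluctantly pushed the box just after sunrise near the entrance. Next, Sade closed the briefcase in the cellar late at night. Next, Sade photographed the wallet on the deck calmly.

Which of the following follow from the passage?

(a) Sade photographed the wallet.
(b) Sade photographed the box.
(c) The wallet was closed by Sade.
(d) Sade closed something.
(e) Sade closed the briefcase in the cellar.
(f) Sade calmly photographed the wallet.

(a) Entailed — every conjunct here is already in the original photographing event.
(b) Not entailed — Sade photographed the wallet, not the box; the box belongs to the pushing event.
(c) Not entailed — Sade closed the briefcase, not the wallet; the wallet belongs to the photographing event.
(d) Entailed — every conjunct here is already in the original closing event.
(e) Entailed — every conjunct here is already in the original closing event.
(f) Entailed — dropping 'on the deck' leaves a sub-description the original still satisfies.

(a), (d), (e), (f)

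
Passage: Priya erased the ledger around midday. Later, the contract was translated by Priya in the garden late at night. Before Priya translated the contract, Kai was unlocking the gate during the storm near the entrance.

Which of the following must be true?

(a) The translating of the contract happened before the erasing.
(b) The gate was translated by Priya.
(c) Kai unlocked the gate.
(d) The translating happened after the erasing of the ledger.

(d)

(a) Not entailed — the narrative places the erasing before the translating, not after.
(b) Not entailed — Priya translated the contract, not the gate; the gate belongs to the unlocking event.
(c) Not entailed — 'was unlocking' is progressive on an accomplishment; it does not entail the completed 'unlocked'.
(d) Entailed — the narrative places the erasing before the translating.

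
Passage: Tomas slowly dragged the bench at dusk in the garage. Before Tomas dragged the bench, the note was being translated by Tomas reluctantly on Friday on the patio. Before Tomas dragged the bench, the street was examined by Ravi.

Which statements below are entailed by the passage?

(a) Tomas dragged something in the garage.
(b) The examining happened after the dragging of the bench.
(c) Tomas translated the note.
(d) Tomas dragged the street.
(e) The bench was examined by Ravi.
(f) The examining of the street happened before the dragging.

(a), (f)

(a) Entailed — dropping 'at dusk', 'slowly' and generalizing the patient leaves a sub-description the original still satisfies.
(b) Not entailed — the narrative places the examining before the dragging, not after.
(c) Not entailed — 'was translating' is progressive on an accomplishment; it does not entail the completed 'translated'.
(d) Not entailed — Tomas dragged the bench, not the street; the street belongs to the examining event.
(e) Not entailed — Ravi examined the street, not the bench; the bench belongs to the dragging event.
(f) Entailed — the narrative places the examining before the dragging.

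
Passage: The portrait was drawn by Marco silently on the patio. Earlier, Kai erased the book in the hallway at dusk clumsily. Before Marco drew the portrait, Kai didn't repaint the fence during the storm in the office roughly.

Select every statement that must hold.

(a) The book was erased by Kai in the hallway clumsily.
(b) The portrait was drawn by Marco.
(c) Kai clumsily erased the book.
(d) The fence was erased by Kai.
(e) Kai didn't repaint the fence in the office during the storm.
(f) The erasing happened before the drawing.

(a) Entailed — dropping 'at dusk' leaves a sub-description the original still satisfies.
(b) Entailed — dropping 'on the patio', 'silently' leaves a sub-description the original still satisfies.
(c) Entailed — the original entails any weakening of itself; this just drops 'at dusk', 'in the hallway'.
(d) Not entailed — Kai erased the book, not the fence; the fence belongs to the repainting event.
(e) Not entailed — dropping 'roughly' under negation is not valid — the original leaves open that Kai repainted the fence some other way.
(f) Entailed — the narrative places the erasing before the drawing.

(a), (b), (c), (f)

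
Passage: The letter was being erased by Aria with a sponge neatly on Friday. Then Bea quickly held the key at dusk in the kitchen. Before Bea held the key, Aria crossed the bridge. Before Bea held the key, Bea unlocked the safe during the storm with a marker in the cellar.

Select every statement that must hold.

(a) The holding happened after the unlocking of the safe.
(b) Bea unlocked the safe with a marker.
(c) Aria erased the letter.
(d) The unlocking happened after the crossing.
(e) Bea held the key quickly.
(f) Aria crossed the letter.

(a) Entailed — the narrative places the unlocking before the holding.
(b) Entailed — every conjunct here is already in the original unlocking event.
(c) Not entailed — 'was erasing' is progressive on an accomplishment; it does not entail the completed 'erased'.
(d) Not entailed — the narrative doesn't order the crossing relative to the unlocking.
(e) Entailed — this follows by dropping conjuncts from the holding event's description.
(f) Not entailed — Aria crossed the bridge, not the letter; the letter belongs to the erasing event.

(a), (b), (e)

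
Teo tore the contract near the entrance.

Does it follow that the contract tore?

'Teo tore the contract' is the causative; it entails the inchoative 'the contract tore'.

yes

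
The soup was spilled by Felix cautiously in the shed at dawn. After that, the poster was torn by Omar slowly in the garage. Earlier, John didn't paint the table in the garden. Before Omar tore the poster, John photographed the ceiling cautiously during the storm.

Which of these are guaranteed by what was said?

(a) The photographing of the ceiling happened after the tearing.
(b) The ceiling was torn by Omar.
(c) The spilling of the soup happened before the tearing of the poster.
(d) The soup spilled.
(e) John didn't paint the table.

(a) Not entailed — the narrative places the photographing before the tearing, not after.
(b) Not entailed — Omar tore the poster, not the ceiling; the ceiling belongs to the photographing event.
(c) Entailed — the narrative places the spilling before the tearing.
(d) Entailed — 'Felix spilled the soup' is causative; it entails the inchoative 'the soup spilled'.
(e) Not entailed — dropping 'in the garden' under negation is not valid — the original leaves open that John painted the table some other way.

(c), (d)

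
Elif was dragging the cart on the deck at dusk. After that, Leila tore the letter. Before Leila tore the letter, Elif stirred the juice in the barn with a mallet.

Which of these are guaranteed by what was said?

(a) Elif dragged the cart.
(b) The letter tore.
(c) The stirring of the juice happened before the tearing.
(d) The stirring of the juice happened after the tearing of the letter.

(a) Entailed — 'drag' is an activity; 'was dragging' entails that some dragging happened, so 'dragged' holds.
(b) Entailed — 'Leila tore the letter' is causative; it entails the inchoative 'the letter tore'.
(c) Entailed — the narrative places the stirring before the tearing.
(d) Not entailed — the narrative places the stirring before the tearing, not after.

(a), (b), (c)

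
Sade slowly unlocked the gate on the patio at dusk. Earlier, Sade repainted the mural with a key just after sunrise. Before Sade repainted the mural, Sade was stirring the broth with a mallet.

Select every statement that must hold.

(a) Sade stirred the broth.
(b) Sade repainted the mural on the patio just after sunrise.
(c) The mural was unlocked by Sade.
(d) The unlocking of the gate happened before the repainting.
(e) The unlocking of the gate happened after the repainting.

(a), (e)

(a) Entailed — 'stir' is an activity; 'was stirring' entails that some stirring happened, so 'stirred' holds.
(b) Not entailed — 'on the patio' adds information not in the original event.
(c) Not entailed — Sade unlocked the gate, not the mural; the mural belongs to the repainting event.
(d) Not entailed — the narrative places the repainting before the unlocking, not after.
(e) Entailed — the narrative places the repainting before the unlocking.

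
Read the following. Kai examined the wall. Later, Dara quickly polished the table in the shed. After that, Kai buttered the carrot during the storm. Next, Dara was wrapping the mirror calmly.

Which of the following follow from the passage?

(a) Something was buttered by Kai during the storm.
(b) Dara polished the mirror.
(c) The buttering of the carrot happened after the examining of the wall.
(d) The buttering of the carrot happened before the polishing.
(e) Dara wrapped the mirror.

(a) Entailed — the original entails any weakening of itself; this just generalizes the patient.
(b) Not entailed — Dara polished the table, not the mirror; the mirror belongs to the wrapping event.
(c) Entailed — the narrative places the examining before the buttering.
(d) Not entailed — the narrative places the polishing before the buttering, not after.
(e) Not entailed — 'was wrapping' is progressive on an accomplishment; it does not entail the completed 'wrapped'.

(a), (c)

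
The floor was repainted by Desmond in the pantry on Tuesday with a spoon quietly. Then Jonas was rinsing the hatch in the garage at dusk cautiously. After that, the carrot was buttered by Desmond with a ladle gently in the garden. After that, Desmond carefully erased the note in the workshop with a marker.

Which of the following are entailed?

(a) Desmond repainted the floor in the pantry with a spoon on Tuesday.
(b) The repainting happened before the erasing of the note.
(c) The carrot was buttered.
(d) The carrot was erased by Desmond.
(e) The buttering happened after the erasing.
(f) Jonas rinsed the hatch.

(a) Entailed — dropping 'quietly' leaves a sub-description the original still satisfies.
(b) Entailed — the narrative places the repainting before the erasing.
(c) Entailed — dropping 'in the garden', 'with a ladle', 'gently' and generalizing the agent leaves a sub-description the original still satisfies.
(d) Not entailed — Desmond erased the note, not the carrot; the carrot belongs to the buttering event.
(e) Not entailed — the narrative places the buttering before the erasing, not after.
(f) Entailed — 'rinse' is an activity; 'was rinsing' entails that some rinsing happened, so 'rinsed' holds.

(a), (b), (c), (f)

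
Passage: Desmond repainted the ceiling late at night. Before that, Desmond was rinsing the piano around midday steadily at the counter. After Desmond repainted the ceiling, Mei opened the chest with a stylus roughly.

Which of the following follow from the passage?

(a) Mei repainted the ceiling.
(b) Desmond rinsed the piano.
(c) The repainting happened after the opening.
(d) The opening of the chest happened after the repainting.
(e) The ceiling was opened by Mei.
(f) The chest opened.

(b), (d), (f)

(a) Not entailed — the passage has Desmond repainting the ceiling, not Mei.
(b) Entailed — 'rinse' is an activity; 'was rinsing' entails that some rinsing happened, so 'rinsed' holds.
(c) Not entailed — the narrative places the repainting before the opening, not after.
(d) Entailed — the narrative places the repainting before the opening.
(e) Not entailed — Mei opened the chest, not the ceiling; the ceiling belongs to the repainting event.
(f) Entailed — 'Mei opened the chest' is causative; it entails the inchoative 'the chest opened'.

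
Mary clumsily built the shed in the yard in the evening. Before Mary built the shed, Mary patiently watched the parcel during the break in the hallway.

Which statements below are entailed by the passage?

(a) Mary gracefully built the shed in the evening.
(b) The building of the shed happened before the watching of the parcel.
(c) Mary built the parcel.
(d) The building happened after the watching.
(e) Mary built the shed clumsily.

(a) Not entailed — 'gracefully' adds a manner not in (and inconsistent with) the original.
(b) Not entailed — the narrative places the watching before the building, not after.
(c) Not entailed — Mary built the shed, not the parcel; the parcel belongs to the watching event.
(d) Entailed — the narrative places the watching before the building.
(e) Entailed — the original entails any weakening of itself; this just drops 'in the yard', 'in the evening'.

(d), (e)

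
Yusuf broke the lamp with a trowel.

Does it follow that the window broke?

Nothing is said about any window; only the lamp is affected.

no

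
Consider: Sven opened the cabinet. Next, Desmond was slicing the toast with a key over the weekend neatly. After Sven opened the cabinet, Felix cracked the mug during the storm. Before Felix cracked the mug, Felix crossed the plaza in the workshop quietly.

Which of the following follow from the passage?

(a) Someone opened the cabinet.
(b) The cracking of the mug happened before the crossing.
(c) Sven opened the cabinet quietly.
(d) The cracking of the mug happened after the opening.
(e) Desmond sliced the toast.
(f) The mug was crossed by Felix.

(a) Entailed — this follows by dropping conjuncts from the opening event's description.
(b) Not entailed — the narrative places the crossing before the cracking, not after.
(c) Not entailed — 'quietly' adds information not in the original event.
(d) Entailed — the narrative places the opening before the cracking.
(e) Not entailed — 'was slicing' is progressive on an accomplishment; it does not entail the completed 'sliced'.
(f) Not entailed — Felix crossed the plaza, not the mug; the mug belongs to the cracking event.

(a), (d)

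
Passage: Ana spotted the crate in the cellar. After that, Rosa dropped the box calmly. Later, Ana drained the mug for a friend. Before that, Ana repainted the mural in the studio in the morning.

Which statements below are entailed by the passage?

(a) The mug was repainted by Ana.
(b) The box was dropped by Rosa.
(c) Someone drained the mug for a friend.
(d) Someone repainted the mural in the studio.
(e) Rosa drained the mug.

(b), (c), (d)

(a) Not entailed — Ana repainted the mural, not the mug; the mug belongs to the draining event.
(b) Entailed — this follows by dropping conjuncts from the dropping event's description.
(c) Entailed — every conjunct here is already in the original draining event.
(d) Entailed — this follows by dropping conjuncts from the repainting event's description.
(e) Not entailed — the passage has Ana draining the mug, not Rosa.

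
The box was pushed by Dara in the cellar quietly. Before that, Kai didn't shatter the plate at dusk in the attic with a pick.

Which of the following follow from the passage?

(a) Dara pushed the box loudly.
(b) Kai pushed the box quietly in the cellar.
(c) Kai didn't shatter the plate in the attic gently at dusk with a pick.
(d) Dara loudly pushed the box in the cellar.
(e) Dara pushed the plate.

(c)

(a) Not entailed — 'loudly' adds a manner not in (and inconsistent with) the original.
(b) Not entailed — the passage has Dara pushing the box, not Kai.
(c) Entailed — under negation, adding a further restriction is entailed: if no such shattering event occurred, none occurred gently either.
(d) Not entailed — 'loudly' adds a manner not in (and inconsistent with) the original.
(e) Not entailed — Dara pushed the box, not the plate; the plate belongs to the shattering event.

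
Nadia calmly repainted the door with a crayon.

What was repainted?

the door

'the door' marks the patient of the repainting event.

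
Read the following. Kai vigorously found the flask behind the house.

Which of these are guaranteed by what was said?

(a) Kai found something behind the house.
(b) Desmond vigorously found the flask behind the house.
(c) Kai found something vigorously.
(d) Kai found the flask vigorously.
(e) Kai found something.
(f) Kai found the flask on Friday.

(a), (c), (d), (e)

(a) Entailed — this follows by dropping conjuncts from the finding event's description.
(b) Not entailed — the passage has Kai finding the flask, not Desmond.
(c) Entailed — every conjunct here is already in the original finding event.
(d) Entailed — every conjunct here is already in the original finding event.
(e) Entailed — dropping 'behind the house', 'vigorously' and generalizing the patient leaves a sub-description the original still satisfies.
(f) Not entailed — 'on Friday' adds information not in the original event.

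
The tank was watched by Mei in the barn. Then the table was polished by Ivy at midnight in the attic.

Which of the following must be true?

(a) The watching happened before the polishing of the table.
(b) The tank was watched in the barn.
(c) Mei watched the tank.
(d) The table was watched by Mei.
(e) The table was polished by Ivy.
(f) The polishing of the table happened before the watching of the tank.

(a), (b), (c), (e)

(a) Entailed — the narrative places the watching before the polishing.
(b) Entailed — every conjunct here is already in the original watching event.
(c) Entailed — this follows by dropping conjuncts from the watching event's description.
(d) Not entailed — Mei watched the tank, not the table; the table belongs to the polishing event.
(e) Entailed — dropping 'in the attic', 'at midnight' leaves a sub-description the original still satisfies.
(f) Not entailed — the narrative places the watching before the polishing, not after.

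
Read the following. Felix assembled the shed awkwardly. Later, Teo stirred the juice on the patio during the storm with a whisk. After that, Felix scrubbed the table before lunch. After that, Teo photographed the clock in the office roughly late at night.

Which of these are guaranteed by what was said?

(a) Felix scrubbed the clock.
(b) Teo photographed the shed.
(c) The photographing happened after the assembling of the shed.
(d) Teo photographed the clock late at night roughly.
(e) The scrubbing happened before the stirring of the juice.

(a) Not entailed — Felix scrubbed the table, not the clock; the clock belongs to the photographing event.
(b) Not entailed — Teo photographed the clock, not the shed; the shed belongs to the assembling event.
(c) Entailed — the narrative places the assembling before the photographing.
(d) Entailed — every conjunct here is already in the original photographing event.
(e) Not entailed — the narrative places the stirring before the scrubbing, not after.

(c), (d)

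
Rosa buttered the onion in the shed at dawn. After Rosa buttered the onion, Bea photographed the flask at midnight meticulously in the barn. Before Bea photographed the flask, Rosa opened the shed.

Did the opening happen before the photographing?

The narrative orders the opening before the photographing.

yes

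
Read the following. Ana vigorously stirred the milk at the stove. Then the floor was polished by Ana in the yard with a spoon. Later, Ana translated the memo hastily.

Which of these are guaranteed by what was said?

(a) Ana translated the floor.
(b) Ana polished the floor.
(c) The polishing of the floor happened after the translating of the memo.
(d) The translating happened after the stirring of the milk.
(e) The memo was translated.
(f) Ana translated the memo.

(b), (d), (e), (f)

(a) Not entailed — Ana translated the memo, not the floor; the floor belongs to the polishing event.
(b) Entailed — dropping 'with a spoon', 'in the yard' leaves a sub-description the original still satisfies.
(c) Not entailed — the narrative places the polishing before the translating, not after.
(d) Entailed — the narrative places the stirring before the translating.
(e) Entailed — the original entails any weakening of itself; this just drops 'hastily' and generalizes the agent.
(f) Entailed — every conjunct here is already in the original translating event.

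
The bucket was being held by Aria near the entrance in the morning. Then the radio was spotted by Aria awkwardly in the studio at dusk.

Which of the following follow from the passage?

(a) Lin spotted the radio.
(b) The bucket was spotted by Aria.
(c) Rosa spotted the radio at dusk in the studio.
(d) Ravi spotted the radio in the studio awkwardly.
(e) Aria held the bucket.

(a) Not entailed — the passage has Aria spotting the radio, not Lin.
(b) Not entailed — Aria spotted the radio, not the bucket; the bucket belongs to the holding event.
(c) Not entailed — the passage has Aria spotting the radio, not Rosa.
(d) Not entailed — the passage has Aria spotting the radio, not Ravi.
(e) Entailed — 'hold' is an activity; 'was holding' entails that some holding happened, so 'held' holds.

(e)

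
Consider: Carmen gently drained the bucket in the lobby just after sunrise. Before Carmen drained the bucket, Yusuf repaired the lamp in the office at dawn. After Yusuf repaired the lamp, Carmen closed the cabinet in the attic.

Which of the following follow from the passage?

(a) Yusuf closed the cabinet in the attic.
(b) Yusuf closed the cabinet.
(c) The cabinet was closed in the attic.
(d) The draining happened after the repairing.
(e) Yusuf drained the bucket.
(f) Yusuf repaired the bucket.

(c), (d)

(a) Not entailed — the passage has Carmen closing the cabinet, not Yusuf.
(b) Not entailed — the passage has Carmen closing the cabinet, not Yusuf.
(c) Entailed — generalizing the agent leaves a sub-description the original still satisfies.
(d) Entailed — the narrative places the repairing before the draining.
(e) Not entailed — the passage has Carmen draining the bucket, not Yusuf.
(f) Not entailed — Yusuf repaired the lamp, not the bucket; the bucket belongs to the draining event.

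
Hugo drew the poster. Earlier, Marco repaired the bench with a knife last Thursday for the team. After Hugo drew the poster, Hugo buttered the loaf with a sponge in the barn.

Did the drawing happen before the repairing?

no

The narrative orders the repairing before the drawing.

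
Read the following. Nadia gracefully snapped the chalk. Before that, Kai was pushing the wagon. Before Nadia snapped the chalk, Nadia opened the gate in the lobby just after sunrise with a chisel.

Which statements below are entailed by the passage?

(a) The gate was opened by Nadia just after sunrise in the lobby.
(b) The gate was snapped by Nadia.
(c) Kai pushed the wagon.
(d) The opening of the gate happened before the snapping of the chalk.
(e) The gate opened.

(a) Entailed — every conjunct here is already in the original opening event.
(b) Not entailed — Nadia snapped the chalk, not the gate; the gate belongs to the opening event.
(c) Entailed — 'push' is an activity; 'was pushing' entails that some pushing happened, so 'pushed' holds.
(d) Entailed — the narrative places the opening before the snapping.
(e) Entailed — 'Nadia opened the gate' is causative; it entails the inchoative 'the gate opened'.

(a), (c), (d), (e)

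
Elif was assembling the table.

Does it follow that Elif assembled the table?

'was assembling' is progressive; for an accomplishment like 'assemble the table', it doesn't entail completion.

no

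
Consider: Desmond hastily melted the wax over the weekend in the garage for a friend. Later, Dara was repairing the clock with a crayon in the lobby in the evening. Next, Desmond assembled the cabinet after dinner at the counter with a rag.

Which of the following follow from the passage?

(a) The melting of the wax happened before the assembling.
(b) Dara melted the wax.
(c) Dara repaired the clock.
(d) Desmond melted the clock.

(a)

(a) Entailed — the narrative places the melting before the assembling.
(b) Not entailed — the passage has Desmond melting the wax, not Dara.
(c) Not entailed — 'was repairing' is progressive on an accomplishment; it does not entail the completed 'repaired'.
(d) Not entailed — Desmond melted the wax, not the clock; the clock belongs to the repairing event.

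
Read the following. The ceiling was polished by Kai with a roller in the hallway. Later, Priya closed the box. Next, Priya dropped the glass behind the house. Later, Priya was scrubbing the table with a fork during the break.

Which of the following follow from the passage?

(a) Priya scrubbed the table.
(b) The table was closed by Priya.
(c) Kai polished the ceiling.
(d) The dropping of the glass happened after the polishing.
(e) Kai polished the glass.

(a) Entailed — 'scrub' is an activity; 'was scrubbing' entails that some scrubbing happened, so 'scrubbed' holds.
(b) Not entailed — Priya closed the box, not the table; the table belongs to the scrubbing event.
(c) Entailed — the original entails any weakening of itself; this just drops 'with a roller', 'in the hallway'.
(d) Entailed — the narrative places the polishing before the dropping.
(e) Not entailed — Kai polished the ceiling, not the glass; the glass belongs to the dropping event.

(a), (c), (d)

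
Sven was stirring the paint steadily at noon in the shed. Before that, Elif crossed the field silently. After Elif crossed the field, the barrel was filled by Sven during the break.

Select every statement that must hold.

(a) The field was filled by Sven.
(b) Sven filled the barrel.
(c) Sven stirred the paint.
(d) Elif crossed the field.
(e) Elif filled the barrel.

(a) Not entailed — Sven filled the barrel, not the field; the field belongs to the crossing event.
(b) Entailed — dropping 'during the break' leaves a sub-description the original still satisfies.
(c) Entailed — 'stir' is an activity; 'was stirring' entails that some stirring happened, so 'stirred' holds.
(d) Entailed — the original entails any weakening of itself; this just drops 'silently'.
(e) Not entailed — the passage has Sven filling the barrel, not Elif.

(b), (c), (d)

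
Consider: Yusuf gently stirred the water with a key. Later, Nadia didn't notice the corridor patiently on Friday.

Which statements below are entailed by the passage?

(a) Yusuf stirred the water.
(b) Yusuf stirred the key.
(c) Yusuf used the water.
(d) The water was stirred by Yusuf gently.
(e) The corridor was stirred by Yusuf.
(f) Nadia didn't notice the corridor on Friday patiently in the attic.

(a) Entailed — dropping 'with a key', 'gently' leaves a sub-description the original still satisfies.
(b) Not entailed — the key is the instrument, not what was stirred.
(c) Not entailed — the water is the patient, not an instrument — Yusuf used a key.
(d) Entailed — dropping 'with a key' leaves a sub-description the original still satisfies.
(e) Not entailed — Yusuf stirred the water, not the corridor; the corridor belongs to the noticing event.
(f) Entailed — under negation, adding a further restriction is entailed: if no such noticing event occurred, none occurred in the attic either.

(a), (d), (f)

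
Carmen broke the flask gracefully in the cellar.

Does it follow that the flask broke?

'Carmen broke the flask' is the causative; it entails the inchoative 'the flask broke'.

yes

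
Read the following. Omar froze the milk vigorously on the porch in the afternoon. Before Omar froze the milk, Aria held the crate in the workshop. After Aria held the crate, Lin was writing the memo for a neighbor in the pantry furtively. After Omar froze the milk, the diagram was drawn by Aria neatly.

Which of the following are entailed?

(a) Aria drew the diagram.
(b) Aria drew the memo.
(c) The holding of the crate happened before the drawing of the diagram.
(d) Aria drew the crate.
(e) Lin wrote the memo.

(a) Entailed — dropping 'neatly' leaves a sub-description the original still satisfies.
(b) Not entailed — Aria drew the diagram, not the memo; the memo belongs to the writing event.
(c) Entailed — the narrative places the holding before the drawing.
(d) Not entailed — Aria drew the diagram, not the crate; the crate belongs to the holding event.
(e) Not entailed — 'was writing' is progressive on an accomplishment; it does not entail the completed 'wrote'.

(a), (c)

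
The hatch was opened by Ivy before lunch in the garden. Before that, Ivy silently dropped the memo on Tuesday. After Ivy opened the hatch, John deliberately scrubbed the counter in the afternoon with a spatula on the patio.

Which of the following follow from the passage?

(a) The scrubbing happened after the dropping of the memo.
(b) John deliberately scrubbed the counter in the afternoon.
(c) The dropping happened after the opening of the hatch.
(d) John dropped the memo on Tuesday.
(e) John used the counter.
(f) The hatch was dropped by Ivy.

(a) Entailed — the narrative places the dropping before the scrubbing.
(b) Entailed — the original entails any weakening of itself; this just drops 'with a spatula', 'on the patio'.
(c) Not entailed — the narrative places the dropping before the opening, not after.
(d) Not entailed — the passage has Ivy dropping the memo, not John.
(e) Not entailed — the counter is the patient, not an instrument — John used a spatula.
(f) Not entailed — Ivy dropped the memo, not the hatch; the hatch belongs to the opening event.

(a), (b)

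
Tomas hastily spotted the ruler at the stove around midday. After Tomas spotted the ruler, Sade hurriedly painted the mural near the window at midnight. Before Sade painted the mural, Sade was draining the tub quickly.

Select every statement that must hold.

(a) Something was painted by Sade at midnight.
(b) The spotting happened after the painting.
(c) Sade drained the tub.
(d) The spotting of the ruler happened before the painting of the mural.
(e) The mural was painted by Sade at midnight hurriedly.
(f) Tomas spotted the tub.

(a), (d), (e)

(a) Entailed — this follows by dropping conjuncts from the painting event's description.
(b) Not entailed — the narrative places the spotting before the painting, not after.
(c) Not entailed — 'was draining' is progressive on an accomplishment; it does not entail the completed 'drained'.
(d) Entailed — the narrative places the spotting before the painting.
(e) Entailed — every conjunct here is already in the original painting event.
(f) Not entailed — Tomas spotted the ruler, not the tub; the tub belongs to the draining event.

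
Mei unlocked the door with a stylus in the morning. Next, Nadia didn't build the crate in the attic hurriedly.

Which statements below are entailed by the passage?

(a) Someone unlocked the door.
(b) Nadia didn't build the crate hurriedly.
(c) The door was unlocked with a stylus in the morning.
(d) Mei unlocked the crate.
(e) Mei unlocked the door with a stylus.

(a), (c), (e)

(a) Entailed — this follows by dropping conjuncts from the unlocking event's description.
(b) Not entailed — dropping 'in the attic' under negation is not valid — the original leaves open that Nadia built the crate some other way.
(c) Entailed — generalizing the agent leaves a sub-description the original still satisfies.
(d) Not entailed — Mei unlocked the door, not the crate; the crate belongs to the building event.
(e) Entailed — dropping 'in the morning' leaves a sub-description the original still satisfies.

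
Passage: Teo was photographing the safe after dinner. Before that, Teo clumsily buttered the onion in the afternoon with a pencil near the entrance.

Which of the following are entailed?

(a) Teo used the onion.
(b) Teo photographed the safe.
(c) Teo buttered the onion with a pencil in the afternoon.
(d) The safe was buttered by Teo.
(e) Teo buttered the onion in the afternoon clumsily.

(a) Not entailed — the onion is the patient, not an instrument — Teo used a pencil.
(b) Not entailed — 'was photographing' is progressive on an accomplishment; it does not entail the completed 'photographed'.
(c) Entailed — this follows by dropping conjuncts from the buttering event's description.
(d) Not entailed — Teo buttered the onion, not the safe; the safe belongs to the photographing event.
(e) Entailed — dropping 'with a pencil', 'near the entrance' leaves a sub-description the original still satisfies.

(c), (e)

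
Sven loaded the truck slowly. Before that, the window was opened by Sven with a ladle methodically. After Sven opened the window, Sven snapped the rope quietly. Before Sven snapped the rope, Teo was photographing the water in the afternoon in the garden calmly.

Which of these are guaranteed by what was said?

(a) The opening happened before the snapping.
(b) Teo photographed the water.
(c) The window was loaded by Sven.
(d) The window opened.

(a), (d)

(a) Entailed — the narrative places the opening before the snapping.
(b) Not entailed — 'was photographing' is progressive on an accomplishment; it does not entail the completed 'photographed'.
(c) Not entailed — Sven loaded the truck, not the window; the window belongs to the opening event.
(d) Entailed — 'Sven opened the window' is causative; it entails the inchoative 'the window opened'.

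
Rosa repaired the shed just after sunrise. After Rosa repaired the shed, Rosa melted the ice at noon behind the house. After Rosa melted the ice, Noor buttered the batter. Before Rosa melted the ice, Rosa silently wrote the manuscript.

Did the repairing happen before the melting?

The narrative orders the repairing before the melting.

yes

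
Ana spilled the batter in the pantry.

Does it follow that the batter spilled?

'Ana spilled the batter' is the causative; it entails the inchoative 'the batter spilled'.

yes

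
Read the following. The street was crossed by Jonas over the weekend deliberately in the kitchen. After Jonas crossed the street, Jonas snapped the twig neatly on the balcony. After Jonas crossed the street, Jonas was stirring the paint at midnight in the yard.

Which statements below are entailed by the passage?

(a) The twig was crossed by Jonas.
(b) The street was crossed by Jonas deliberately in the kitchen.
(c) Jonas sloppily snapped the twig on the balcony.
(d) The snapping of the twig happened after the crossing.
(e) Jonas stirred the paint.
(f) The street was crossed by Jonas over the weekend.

(b), (d), (e), (f)

(a) Not entailed — Jonas crossed the street, not the twig; the twig belongs to the snapping event.
(b) Entailed — this follows by dropping conjuncts from the crossing event's description.
(c) Not entailed — 'sloppily' adds a manner not in (and inconsistent with) the original.
(d) Entailed — the narrative places the crossing before the snapping.
(e) Entailed — 'stir' is an activity; 'was stirring' entails that some stirring happened, so 'stirred' holds.
(f) Entailed — this follows by dropping conjuncts from the crossing event's description.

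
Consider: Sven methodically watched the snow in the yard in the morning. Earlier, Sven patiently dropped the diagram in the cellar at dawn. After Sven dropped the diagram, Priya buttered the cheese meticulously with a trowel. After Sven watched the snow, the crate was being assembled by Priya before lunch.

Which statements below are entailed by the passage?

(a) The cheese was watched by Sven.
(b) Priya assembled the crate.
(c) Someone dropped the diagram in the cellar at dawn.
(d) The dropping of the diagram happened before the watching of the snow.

(c), (d)

(a) Not entailed — Sven watched the snow, not the cheese; the cheese belongs to the buttering event.
(b) Not entailed — 'was assembling' is progressive on an accomplishment; it does not entail the completed 'assembled'.
(c) Entailed — dropping 'patiently' and generalizing the agent leaves a sub-description the original still satisfies.
(d) Entailed — the narrative places the dropping before the watching.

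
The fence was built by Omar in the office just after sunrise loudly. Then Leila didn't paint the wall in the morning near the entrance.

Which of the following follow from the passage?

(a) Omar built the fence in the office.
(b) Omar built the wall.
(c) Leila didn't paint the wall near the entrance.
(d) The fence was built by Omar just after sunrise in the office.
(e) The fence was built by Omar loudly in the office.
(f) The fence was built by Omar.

(a), (d), (e), (f)

(a) Entailed — dropping 'loudly', 'just after sunrise' leaves a sub-description the original still satisfies.
(b) Not entailed — Omar built the fence, not the wall; the wall belongs to the painting event.
(c) Not entailed — dropping 'in the morning' under negation is not valid — the original leaves open that Leila painted the wall some other way.
(d) Entailed — dropping 'loudly' leaves a sub-description the original still satisfies.
(e) Entailed — this follows by dropping conjuncts from the building event's description.
(f) Entailed — this follows by dropping conjuncts from the building event's description.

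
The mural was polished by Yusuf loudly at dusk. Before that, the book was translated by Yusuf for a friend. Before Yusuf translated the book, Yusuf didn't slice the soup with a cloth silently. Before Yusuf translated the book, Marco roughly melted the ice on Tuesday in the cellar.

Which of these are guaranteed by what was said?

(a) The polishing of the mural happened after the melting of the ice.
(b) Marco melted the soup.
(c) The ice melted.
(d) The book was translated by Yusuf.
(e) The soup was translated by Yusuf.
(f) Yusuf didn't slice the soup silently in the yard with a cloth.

(a), (c), (d), (f)

(a) Entailed — the narrative places the melting before the polishing.
(b) Not entailed — Marco melted the ice, not the soup; the soup belongs to the slicing event.
(c) Entailed — 'Marco melted the ice' is causative; it entails the inchoative 'the ice melted'.
(d) Entailed — the original entails any weakening of itself; this just drops 'for a friend'.
(e) Not entailed — Yusuf translated the book, not the soup; the soup belongs to the slicing event.
(f) Entailed — under negation, adding a further restriction is entailed: if no such slicing event occurred, none occurred in the yard either.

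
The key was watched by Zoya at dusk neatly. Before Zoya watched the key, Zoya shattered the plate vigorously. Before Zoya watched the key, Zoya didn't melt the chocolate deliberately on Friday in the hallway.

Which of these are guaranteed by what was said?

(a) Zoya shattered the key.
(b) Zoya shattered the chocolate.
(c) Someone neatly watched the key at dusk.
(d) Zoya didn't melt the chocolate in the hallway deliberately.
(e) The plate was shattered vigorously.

(c), (e)

(a) Not entailed — Zoya shattered the plate, not the key; the key belongs to the watching event.
(b) Not entailed — Zoya shattered the plate, not the chocolate; the chocolate belongs to the melting event.
(c) Entailed — the original entails any weakening of itself; this just generalizes the agent.
(d) Not entailed — dropping 'on Friday' under negation is not valid — the original leaves open that Zoya melted the chocolate some other way.
(e) Entailed — the original entails any weakening of itself; this just generalizes the agent.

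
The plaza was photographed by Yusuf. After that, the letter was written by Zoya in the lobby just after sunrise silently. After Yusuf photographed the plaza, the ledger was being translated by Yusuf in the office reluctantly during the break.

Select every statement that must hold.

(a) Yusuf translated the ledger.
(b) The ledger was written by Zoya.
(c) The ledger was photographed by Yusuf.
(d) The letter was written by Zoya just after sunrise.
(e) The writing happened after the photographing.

(a) Not entailed — 'was translating' is progressive on an accomplishment; it does not entail the completed 'translated'.
(b) Not entailed — Zoya wrote the letter, not the ledger; the ledger belongs to the translating event.
(c) Not entailed — Yusuf photographed the plaza, not the ledger; the ledger belongs to the translating event.
(d) Entailed — every conjunct here is already in the original writing event.
(e) Entailed — the narrative places the photographing before the writing.

(d), (e)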